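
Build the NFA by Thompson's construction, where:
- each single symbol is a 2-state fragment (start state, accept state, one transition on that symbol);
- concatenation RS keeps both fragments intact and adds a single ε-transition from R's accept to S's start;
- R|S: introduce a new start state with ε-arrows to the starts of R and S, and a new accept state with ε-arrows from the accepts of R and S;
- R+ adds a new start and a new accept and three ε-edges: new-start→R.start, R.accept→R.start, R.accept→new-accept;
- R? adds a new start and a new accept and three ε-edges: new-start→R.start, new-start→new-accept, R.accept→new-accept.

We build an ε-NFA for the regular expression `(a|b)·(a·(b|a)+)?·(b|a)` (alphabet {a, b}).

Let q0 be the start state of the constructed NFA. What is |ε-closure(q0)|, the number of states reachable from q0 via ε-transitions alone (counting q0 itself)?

Work bottom-up. For each fragment F, track |ε-closure(F.start)| and whether F's accept lies in that closure (i.e. whether F accepts ε). A single-symbol fragment has closure size 1 and does not accept ε.
  a|b — new start ε-reaches every alternative's start; none of them accept ε, so the new accept is not reached: C = 1 + 1 + 1 = 3
  b|a — C = 1 + 1 + 1 = 3 (the new accept is not ε-reachable since no branch accepts ε)
  (b|a)+ — new start ε-reaches only the body's start; the new accept needs a symbol first: C = 1 + 3 = 4
  a·(b|a)+ — same as the first factor's closure: C = 1
  (a·(b|a)+)? — new start has ε-edges to the inner start and to the new accept, so C = 2 + 1 = 3
  b|a — C = 1 + 1 + 1 = 3 (the new accept is not ε-reachable since no branch accepts ε)
  (a|b)·(a·(b|a)+)?·(b|a) — same as the first factor's closure: C = 3

3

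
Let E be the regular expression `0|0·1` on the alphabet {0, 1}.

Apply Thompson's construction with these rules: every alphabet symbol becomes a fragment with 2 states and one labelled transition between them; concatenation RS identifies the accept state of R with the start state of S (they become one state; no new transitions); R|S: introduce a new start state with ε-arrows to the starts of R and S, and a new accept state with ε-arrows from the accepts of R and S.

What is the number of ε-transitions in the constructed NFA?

Building bottom-up:
Each of the 3 symbol leaves contributes 0 ε-transitions.
  0·1 = 0 ε-transitions
  0|0·1 = 4 ε-transitions

4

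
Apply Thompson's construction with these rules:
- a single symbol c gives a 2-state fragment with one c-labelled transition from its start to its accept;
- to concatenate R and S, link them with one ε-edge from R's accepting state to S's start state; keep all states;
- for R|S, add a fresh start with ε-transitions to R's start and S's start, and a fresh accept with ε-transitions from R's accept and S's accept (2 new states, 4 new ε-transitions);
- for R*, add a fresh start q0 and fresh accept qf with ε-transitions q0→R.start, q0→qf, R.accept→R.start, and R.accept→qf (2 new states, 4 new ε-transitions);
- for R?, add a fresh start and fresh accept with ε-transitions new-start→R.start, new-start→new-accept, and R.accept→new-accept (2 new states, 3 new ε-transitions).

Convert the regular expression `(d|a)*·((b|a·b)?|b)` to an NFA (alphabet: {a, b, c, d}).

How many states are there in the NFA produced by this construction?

22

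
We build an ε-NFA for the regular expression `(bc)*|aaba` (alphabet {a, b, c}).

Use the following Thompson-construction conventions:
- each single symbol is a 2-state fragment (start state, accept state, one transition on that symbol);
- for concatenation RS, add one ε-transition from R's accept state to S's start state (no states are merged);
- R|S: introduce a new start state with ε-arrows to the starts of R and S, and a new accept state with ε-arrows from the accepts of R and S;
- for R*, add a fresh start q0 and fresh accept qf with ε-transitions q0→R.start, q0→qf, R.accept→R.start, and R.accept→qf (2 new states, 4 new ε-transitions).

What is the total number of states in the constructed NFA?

Recursing over subexpressions:
Each of the 6 symbol leaves contributes a 2-state fragment.
  bc : 4 states
  (bc)* : 6 states
  aaba : 8 states
  (bc)*|aaba : 16 states

16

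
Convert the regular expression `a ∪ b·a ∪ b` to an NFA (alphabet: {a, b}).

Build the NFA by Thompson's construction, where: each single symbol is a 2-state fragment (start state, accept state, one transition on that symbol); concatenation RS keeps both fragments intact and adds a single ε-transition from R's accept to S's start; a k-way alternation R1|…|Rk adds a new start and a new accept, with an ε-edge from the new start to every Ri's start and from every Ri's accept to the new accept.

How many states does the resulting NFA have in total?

Bottom-up over the parse tree:
Each of the 4 symbol leaves contributes a 2-state fragment.
  b·a : 4 states
  a ∪ b·a ∪ b : 10 states

10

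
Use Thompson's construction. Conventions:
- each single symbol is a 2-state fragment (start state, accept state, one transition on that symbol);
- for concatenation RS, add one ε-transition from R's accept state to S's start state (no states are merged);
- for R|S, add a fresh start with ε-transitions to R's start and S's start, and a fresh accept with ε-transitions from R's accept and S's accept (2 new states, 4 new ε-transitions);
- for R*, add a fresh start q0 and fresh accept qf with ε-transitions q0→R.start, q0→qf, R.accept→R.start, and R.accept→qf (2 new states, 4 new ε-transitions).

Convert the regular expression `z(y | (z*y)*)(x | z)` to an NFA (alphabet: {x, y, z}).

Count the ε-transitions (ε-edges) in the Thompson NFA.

19

Per subexpression:
Each of the 6 symbol leaves contributes 0 ε-transitions.
  z* — 4 ε-transitions
  z*y — 5 ε-transitions
  (z*y)* — 9 ε-transitions
  y | (z*y)* — 13 ε-transitions
  x | z — 4 ε-transitions
  z(y | (z*y)*)(x | z) — 19 ε-transitions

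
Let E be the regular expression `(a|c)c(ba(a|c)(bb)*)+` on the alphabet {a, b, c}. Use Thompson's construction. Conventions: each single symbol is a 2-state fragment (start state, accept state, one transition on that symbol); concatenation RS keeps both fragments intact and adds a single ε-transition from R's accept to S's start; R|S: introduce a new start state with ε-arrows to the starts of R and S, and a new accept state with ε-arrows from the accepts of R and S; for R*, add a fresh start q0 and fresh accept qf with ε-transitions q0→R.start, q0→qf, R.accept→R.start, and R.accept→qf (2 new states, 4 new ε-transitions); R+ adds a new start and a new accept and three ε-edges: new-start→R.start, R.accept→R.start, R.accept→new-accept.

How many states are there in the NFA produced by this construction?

26

Recursing over subexpressions:
Each of the 9 symbol leaves contributes a 2-state fragment.
  a|c — 6 states
  a|c — 6 states
  bb — 4 states
  (bb)* — 6 states
  ba(a|c)(bb)* — 16 states
  (ba(a|c)(bb)*)+ — 18 states
  (a|c)c(ba(a|c)(bb)*)+ — 26 states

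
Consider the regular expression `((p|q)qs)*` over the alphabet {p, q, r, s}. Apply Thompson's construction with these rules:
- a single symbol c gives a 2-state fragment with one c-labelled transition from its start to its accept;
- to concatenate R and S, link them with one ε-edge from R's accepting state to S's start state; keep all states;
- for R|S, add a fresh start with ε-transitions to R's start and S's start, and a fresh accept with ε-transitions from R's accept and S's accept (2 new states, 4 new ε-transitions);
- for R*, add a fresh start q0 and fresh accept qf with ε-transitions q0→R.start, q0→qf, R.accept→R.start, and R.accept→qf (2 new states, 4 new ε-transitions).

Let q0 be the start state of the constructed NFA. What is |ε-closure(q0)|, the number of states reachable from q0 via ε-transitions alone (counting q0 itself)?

5

Compute the ε-closure size of each fragment's start state recursively; a symbol fragment's start has no outgoing ε-edge, so its closure is just itself (size 1).
  p|q : new start ε-reaches every alternative's start; none of them accept ε, so the new accept is not reached: C = 1 + 1 + 1 = 3
  (p|q)qs : same as the first factor's closure: C = 3
  ((p|q)qs)* : C = 1 (new start) + 3 (body) + 1 (new accept) = 5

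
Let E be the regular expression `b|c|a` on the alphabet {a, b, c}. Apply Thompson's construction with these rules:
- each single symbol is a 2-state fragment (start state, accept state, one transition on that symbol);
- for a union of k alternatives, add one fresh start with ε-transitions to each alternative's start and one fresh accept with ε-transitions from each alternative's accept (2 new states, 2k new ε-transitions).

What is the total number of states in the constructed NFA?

Recursing over subexpressions:
Each of the 3 symbol leaves contributes a 2-state fragment.
  b|c|a = 8 states

8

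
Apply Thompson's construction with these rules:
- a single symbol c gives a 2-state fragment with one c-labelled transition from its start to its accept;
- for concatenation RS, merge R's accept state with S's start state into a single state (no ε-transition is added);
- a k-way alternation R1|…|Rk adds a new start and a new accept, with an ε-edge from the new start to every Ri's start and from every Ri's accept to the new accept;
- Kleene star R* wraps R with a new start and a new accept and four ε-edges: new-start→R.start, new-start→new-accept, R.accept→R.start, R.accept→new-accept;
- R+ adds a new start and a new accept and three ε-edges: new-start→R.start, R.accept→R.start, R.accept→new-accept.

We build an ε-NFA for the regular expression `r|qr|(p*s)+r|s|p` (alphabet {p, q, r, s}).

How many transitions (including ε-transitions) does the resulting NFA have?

Recursing over subexpressions:
Each of the 8 symbol leaves contributes 1 transition (1 symbol, 0 ε).
  qr → 2 transitions (2 symbol, 0 ε)
  p* → 5 transitions (1 symbol, 4 ε)
  p*s → 6 transitions (2 symbol, 4 ε)
  (p*s)+ → 9 transitions (2 symbol, 7 ε)
  (p*s)+r → 10 transitions (3 symbol, 7 ε)
  r|qr|(p*s)+r|s|p → 25 transitions (8 symbol, 17 ε)

25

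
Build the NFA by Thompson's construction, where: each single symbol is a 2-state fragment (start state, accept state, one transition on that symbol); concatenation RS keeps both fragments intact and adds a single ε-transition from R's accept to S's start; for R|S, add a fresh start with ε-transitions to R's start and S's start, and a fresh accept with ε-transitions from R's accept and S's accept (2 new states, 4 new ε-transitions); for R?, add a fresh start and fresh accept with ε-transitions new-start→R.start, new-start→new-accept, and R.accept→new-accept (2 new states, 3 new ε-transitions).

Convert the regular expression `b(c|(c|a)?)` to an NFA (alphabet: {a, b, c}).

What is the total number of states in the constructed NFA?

By structural recursion:
Each of the 4 symbol leaves contributes a 2-state fragment.
  c|a = 6 states
  (c|a)? = 8 states
  c|(c|a)? = 12 states
  b(c|(c|a)?) = 14 states

14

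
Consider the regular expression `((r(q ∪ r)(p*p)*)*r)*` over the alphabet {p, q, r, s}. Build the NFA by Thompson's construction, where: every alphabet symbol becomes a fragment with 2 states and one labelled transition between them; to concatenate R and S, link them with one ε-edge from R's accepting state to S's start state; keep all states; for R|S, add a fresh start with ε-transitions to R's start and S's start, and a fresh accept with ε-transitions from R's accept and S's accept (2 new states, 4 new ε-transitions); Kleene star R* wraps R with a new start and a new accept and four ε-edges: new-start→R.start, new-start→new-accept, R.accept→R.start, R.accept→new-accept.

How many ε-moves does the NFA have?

24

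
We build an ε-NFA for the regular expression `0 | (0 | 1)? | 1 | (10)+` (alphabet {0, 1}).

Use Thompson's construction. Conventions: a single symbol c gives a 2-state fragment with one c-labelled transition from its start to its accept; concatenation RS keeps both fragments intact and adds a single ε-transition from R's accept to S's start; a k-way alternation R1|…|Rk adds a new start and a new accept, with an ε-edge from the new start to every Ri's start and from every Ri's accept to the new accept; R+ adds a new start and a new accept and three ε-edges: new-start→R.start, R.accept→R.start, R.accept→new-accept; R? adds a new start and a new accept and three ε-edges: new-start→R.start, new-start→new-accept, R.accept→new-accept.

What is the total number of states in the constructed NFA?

20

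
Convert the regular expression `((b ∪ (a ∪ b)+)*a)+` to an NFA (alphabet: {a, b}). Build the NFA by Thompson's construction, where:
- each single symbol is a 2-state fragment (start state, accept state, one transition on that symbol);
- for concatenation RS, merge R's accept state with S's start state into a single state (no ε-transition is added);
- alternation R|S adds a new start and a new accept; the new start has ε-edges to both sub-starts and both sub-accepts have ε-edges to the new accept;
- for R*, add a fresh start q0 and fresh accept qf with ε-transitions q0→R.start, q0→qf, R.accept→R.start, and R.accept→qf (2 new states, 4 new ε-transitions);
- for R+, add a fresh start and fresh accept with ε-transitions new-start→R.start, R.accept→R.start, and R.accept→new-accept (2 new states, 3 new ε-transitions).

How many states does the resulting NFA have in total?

By structural recursion:
Each of the 4 symbol leaves contributes a 2-state fragment.
  a ∪ b : 6 states
  (a ∪ b)+ : 8 states
  b ∪ (a ∪ b)+ : 12 states
  (b ∪ (a ∪ b)+)* : 14 states
  (b ∪ (a ∪ b)+)*a : 15 states
  ((b ∪ (a ∪ b)+)*a)+ : 17 states

17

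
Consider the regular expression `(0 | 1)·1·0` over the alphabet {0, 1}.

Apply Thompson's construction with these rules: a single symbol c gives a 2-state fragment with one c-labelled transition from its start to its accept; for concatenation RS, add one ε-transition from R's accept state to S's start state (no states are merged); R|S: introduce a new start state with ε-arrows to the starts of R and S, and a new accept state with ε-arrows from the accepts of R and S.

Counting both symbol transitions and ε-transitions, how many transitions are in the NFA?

10

By structural recursion:
Each of the 4 symbol leaves contributes 1 transition (1 symbol, 0 ε).
  0 | 1 = 6 transitions (2 symbol, 4 ε)
  (0 | 1)·1·0 = 10 transitions (4 symbol, 6 ε)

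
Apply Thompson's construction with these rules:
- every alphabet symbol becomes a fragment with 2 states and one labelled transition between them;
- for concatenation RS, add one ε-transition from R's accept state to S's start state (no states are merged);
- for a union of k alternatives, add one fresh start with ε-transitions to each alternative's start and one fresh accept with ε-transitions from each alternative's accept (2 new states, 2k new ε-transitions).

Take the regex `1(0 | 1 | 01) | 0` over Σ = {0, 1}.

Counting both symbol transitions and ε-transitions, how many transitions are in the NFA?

Per subexpression:
Each of the 6 symbol leaves contributes 1 transition (1 symbol, 0 ε).
  01 : 3 transitions (2 symbol, 1 ε)
  0 | 1 | 01 : 11 transitions (4 symbol, 7 ε)
  1(0 | 1 | 01) : 13 transitions (5 symbol, 8 ε)
  1(0 | 1 | 01) | 0 : 18 transitions (6 symbol, 12 ε)

18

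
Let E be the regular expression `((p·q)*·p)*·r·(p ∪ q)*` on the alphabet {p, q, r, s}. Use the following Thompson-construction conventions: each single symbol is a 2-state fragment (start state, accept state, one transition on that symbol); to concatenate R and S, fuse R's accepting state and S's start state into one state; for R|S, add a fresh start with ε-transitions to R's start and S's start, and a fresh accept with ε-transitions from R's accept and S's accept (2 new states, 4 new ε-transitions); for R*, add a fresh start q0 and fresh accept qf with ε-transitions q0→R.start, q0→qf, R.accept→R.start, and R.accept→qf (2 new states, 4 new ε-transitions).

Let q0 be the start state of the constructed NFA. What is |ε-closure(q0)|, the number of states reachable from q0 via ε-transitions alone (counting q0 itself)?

Work bottom-up. For each fragment F, track |ε-closure(F.start)| and whether F's accept lies in that closure (i.e. whether F accepts ε). A single-symbol fragment has closure size 1 and does not accept ε.
  p·q → |ε-closure| equals the left operand's closure size = 1 (its accept is not ε-reachable, so the closure stops there)
  (p·q)* → |ε-closure| = 1 (new start) + 1 (body) + 1 (new accept) = 3
  (p·q)*·p → |ε-closure| = 3 + (1−1) = 3 (closure spills across the concat boundary because the left factor accepts ε)
  ((p·q)*·p)* → new start has ε-edges to the inner start and to the new accept, so |ε-closure| = 2 + 3 = 5
  p ∪ q → new start ε-reaches every alternative's start; none of them accept ε, so the new accept is not reached: |ε-closure| = 1 + 1 + 1 = 3
  (p ∪ q)* → new start has ε-edges to the inner start and to the new accept, so |ε-closure| = 2 + 3 = 5
  ((p·q)*·p)*·r·(p ∪ q)* → |ε-closure| = 5 + (1−1) = 5 (closure spills across the concat boundary because the left factor accepts ε)

5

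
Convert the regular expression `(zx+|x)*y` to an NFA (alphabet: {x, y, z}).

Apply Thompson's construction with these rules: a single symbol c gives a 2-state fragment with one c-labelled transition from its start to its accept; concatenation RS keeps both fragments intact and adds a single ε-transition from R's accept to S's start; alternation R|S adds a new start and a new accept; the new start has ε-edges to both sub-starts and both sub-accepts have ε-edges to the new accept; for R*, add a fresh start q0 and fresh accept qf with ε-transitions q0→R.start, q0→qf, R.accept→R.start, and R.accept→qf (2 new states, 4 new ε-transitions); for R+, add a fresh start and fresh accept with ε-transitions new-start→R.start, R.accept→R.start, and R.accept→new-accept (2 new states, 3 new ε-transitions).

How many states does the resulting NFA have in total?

14

Building bottom-up:
Each of the 4 symbol leaves contributes a 2-state fragment.
  x+ = 4 states
  zx+ = 6 states
  zx+|x = 10 states
  (zx+|x)* = 12 states
  (zx+|x)*y = 14 states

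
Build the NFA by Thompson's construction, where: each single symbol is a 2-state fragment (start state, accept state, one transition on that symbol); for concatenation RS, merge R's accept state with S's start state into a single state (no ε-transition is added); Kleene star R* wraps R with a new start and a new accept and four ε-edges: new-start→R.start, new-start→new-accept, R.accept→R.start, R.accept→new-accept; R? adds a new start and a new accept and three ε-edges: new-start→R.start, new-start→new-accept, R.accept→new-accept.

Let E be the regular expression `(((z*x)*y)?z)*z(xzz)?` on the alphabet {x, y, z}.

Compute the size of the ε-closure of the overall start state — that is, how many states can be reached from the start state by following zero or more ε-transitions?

9

Let C(F) = |ε-closure(F.start)| within fragment F, and note whether F accepts ε. Symbol fragments have C = 1 and do not accept ε. Then:
  z* : new start has ε-edges to the inner start and to the new accept, so |closure| = 2 + 1 = 3
  z*x : |closure| = 3 + (1−1) = 3 (closure spills across the concat boundary because the left factor accepts ε)
  (z*x)* : the star's fresh start ε-reaches both the body's start and the fresh accept: |closure| = 2 + 3 = 5
  (z*x)*y : the left operand accepts ε, so the closure extends into the next operand (the shared merged state is already counted); |closure| = 5 + (1−1) = 5
  ((z*x)*y)? : new start has ε-edges to the inner start and to the new accept, so |closure| = 2 + 5 = 7
  ((z*x)*y)?z : |closure| = 7 + (1−1) = 7 (closure spills across the concat boundary because the left factor accepts ε)
  (((z*x)*y)?z)* : the star's fresh start ε-reaches both the body's start and the fresh accept: |closure| = 2 + 7 = 9
  xzz : same as the first factor's closure: |closure| = 1
  (xzz)? : new start has ε-edges to the inner start and to the new accept, so |closure| = 2 + 1 = 3
  (((z*x)*y)?z)*z(xzz)? : |closure| = 9 + (1−1) = 9 (closure spills across the concat boundary because the left factor accepts ε)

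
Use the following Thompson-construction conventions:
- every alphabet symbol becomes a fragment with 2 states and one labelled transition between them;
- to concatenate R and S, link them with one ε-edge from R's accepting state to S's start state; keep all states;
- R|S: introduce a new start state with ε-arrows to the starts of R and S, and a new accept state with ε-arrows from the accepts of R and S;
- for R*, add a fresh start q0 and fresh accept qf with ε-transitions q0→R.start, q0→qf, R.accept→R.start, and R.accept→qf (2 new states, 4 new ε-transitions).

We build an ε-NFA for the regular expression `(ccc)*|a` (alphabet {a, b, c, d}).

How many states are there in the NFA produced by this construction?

Building bottom-up:
Each of the 4 symbol leaves contributes a 2-state fragment.
  ccc = 6 states
  (ccc)* = 8 states
  (ccc)*|a = 12 states

12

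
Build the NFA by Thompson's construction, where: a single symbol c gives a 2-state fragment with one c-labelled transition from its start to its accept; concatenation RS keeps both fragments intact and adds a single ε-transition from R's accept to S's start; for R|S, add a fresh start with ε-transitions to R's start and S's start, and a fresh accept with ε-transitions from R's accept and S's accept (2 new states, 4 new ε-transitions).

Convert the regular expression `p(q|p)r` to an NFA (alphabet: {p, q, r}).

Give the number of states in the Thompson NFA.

10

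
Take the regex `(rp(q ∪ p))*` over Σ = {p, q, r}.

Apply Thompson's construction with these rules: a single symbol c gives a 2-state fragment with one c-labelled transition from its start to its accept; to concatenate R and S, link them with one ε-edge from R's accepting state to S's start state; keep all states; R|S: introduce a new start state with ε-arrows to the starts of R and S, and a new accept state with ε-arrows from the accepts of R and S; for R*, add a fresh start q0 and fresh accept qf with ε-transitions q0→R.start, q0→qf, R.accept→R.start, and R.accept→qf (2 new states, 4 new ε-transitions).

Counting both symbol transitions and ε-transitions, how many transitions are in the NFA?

14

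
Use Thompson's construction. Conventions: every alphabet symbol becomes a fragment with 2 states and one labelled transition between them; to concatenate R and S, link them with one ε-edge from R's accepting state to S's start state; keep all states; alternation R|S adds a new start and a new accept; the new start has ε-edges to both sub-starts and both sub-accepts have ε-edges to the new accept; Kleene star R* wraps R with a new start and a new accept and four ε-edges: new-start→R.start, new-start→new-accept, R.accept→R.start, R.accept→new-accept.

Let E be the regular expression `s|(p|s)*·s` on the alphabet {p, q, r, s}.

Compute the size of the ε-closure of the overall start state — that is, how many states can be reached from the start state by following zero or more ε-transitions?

8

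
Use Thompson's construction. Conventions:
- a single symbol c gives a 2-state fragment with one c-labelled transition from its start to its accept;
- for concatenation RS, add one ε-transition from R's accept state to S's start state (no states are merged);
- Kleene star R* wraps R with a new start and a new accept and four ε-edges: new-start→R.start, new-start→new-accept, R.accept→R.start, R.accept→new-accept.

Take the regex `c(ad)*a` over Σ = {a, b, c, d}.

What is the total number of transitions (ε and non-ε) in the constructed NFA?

By structural recursion:
Each of the 4 symbol leaves contributes 1 transition (1 symbol, 0 ε).
  ad = 3 transitions (2 symbol, 1 ε)
  (ad)* = 7 transitions (2 symbol, 5 ε)
  c(ad)*a = 11 transitions (4 symbol, 7 ε)

11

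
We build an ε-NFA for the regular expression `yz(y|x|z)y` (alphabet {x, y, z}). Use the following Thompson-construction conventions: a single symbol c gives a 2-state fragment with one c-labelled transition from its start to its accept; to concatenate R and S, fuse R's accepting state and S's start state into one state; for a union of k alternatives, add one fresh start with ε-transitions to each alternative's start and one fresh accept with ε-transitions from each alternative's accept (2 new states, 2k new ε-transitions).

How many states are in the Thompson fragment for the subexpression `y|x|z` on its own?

8

Fragment for `y|x|z`:
Each of the 3 symbol leaves contributes a 2-state fragment.
  y|x|z → 8 states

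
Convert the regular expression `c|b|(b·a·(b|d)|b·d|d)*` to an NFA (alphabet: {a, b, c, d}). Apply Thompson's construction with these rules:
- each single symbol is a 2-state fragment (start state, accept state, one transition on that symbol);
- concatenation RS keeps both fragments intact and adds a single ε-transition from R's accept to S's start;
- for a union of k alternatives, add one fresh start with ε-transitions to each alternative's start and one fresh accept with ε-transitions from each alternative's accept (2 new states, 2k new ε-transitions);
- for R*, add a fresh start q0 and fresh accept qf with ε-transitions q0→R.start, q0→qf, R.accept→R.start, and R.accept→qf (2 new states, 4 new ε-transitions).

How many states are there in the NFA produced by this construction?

26

Bottom-up over the parse tree:
Each of the 9 symbol leaves contributes a 2-state fragment.
  b|d = 6 states
  b·a·(b|d) = 10 states
  b·d = 4 states
  b·a·(b|d)|b·d|d = 18 states
  (b·a·(b|d)|b·d|d)* = 20 states
  c|b|(b·a·(b|d)|b·d|d)* = 26 states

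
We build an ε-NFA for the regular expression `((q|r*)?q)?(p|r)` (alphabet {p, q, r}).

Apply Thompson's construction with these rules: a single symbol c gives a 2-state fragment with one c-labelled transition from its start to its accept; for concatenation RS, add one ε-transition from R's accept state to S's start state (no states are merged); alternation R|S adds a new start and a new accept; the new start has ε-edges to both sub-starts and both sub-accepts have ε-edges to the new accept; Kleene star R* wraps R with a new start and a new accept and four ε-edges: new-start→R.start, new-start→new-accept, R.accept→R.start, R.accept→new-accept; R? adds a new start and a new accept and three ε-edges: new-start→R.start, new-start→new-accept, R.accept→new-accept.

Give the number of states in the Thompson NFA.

20

By structural recursion:
Each of the 5 symbol leaves contributes a 2-state fragment.
  r* → 4 states
  q|r* → 8 states
  (q|r*)? → 10 states
  (q|r*)?q → 12 states
  ((q|r*)?q)? → 14 states
  p|r → 6 states
  ((q|r*)?q)?(p|r) → 20 states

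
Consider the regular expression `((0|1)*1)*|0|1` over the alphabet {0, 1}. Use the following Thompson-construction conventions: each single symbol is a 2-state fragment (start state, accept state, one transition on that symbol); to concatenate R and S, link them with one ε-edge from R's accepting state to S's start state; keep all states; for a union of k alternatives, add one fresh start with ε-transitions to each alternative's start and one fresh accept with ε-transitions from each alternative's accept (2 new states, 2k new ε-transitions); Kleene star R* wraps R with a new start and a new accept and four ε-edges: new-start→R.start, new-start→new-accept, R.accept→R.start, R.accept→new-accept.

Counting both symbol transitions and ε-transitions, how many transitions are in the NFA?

Building bottom-up:
Each of the 5 symbol leaves contributes 1 transition (1 symbol, 0 ε).
  0|1 — 6 transitions (2 symbol, 4 ε)
  (0|1)* — 10 transitions (2 symbol, 8 ε)
  (0|1)*1 — 12 transitions (3 symbol, 9 ε)
  ((0|1)*1)* — 16 transitions (3 symbol, 13 ε)
  ((0|1)*1)*|0|1 — 24 transitions (5 symbol, 19 ε)

24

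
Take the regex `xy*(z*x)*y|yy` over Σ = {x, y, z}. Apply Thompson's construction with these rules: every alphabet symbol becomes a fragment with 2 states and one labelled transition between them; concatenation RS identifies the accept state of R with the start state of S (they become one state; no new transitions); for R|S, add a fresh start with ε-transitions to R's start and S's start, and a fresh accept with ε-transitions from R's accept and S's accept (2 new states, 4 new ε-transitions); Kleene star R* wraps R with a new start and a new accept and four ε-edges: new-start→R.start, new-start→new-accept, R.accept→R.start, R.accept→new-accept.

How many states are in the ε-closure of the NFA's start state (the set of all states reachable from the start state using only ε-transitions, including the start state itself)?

3

Work bottom-up. For each fragment F, track |ε-closure(F.start)| and whether F's accept lies in that closure (i.e. whether F accepts ε). A single-symbol fragment has closure size 1 and does not accept ε.
  y* : new start has ε-edges to the inner start and to the new accept, so |ε-closure| = 2 + 1 = 3
  z* : the star's fresh start ε-reaches both the body's start and the fresh accept: |ε-closure| = 2 + 1 = 3
  z*x : the left operand accepts ε, so the closure extends into the next operand (the shared merged state is already counted); |ε-closure| = 3 + (1−1) = 3
  (z*x)* : the star's fresh start ε-reaches both the body's start and the fresh accept: |ε-closure| = 2 + 3 = 5
  xy*(z*x)*y : |ε-closure| equals the left operand's closure size = 1 (its accept is not ε-reachable, so the closure stops there)
  yy : |ε-closure| equals the left operand's closure size = 1 (its accept is not ε-reachable, so the closure stops there)
  xy*(z*x)*y|yy : new start ε-reaches every alternative's start; none of them accept ε, so the new accept is not reached: |ε-closure| = 1 + 1 + 1 = 3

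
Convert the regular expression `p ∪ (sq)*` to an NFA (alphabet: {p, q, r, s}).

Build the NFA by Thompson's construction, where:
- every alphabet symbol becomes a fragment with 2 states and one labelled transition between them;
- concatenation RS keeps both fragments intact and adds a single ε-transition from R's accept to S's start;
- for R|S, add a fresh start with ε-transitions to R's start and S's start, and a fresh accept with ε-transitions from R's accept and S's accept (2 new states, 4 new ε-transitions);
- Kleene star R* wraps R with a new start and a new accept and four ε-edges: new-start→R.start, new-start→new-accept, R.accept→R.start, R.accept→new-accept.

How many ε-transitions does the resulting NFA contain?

9

By structural recursion:
Each of the 3 symbol leaves contributes 0 ε-transitions.
  sq — 1 ε-transition
  (sq)* — 5 ε-transitions
  p ∪ (sq)* — 9 ε-transitions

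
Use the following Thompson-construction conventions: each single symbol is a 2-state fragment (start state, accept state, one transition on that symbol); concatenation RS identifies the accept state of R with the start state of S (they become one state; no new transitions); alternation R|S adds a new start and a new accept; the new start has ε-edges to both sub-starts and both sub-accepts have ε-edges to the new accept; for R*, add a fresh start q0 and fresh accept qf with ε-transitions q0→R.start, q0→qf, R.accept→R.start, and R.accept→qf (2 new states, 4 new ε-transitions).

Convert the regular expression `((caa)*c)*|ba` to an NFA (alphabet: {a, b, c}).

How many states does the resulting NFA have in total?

14

Per subexpression:
Each of the 6 symbol leaves contributes a 2-state fragment.
  caa = 4 states
  (caa)* = 6 states
  (caa)*c = 7 states
  ((caa)*c)* = 9 states
  ba = 3 states
  ((caa)*c)*|ba = 14 states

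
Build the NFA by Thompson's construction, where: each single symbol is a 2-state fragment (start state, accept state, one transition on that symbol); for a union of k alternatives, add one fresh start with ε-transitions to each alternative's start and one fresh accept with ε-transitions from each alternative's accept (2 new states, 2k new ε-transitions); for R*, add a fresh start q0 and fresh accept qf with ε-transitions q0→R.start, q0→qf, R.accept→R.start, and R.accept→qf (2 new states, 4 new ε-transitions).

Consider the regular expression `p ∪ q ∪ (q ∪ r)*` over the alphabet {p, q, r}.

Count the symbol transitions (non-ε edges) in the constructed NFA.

Recursing over subexpressions:
Each of the 4 symbol leaves contributes exactly 1 symbol transition.
  q ∪ r → 2 symbol transitions
  (q ∪ r)* → 2 symbol transitions
  p ∪ q ∪ (q ∪ r)* → 4 symbol transitions

4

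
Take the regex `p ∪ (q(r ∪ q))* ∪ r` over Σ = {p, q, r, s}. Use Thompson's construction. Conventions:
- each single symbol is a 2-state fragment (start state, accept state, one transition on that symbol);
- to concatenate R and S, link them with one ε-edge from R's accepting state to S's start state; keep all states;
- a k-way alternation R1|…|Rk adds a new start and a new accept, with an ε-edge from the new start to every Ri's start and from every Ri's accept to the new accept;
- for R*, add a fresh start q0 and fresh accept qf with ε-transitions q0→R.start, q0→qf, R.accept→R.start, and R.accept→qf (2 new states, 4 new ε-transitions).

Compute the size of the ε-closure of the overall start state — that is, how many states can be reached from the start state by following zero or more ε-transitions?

7

Work bottom-up. For each fragment F, track |ε-closure(F.start)| and whether F's accept lies in that closure (i.e. whether F accepts ε). A single-symbol fragment has closure size 1 and does not accept ε.
  r ∪ q : C = 1 + 1 + 1 = 3 (the new accept is not ε-reachable since no branch accepts ε)
  q(r ∪ q) : same as the first factor's closure: C = 1
  (q(r ∪ q))* : the star's fresh start ε-reaches both the body's start and the fresh accept: C = 2 + 1 = 3
  p ∪ (q(r ∪ q))* ∪ r : new start ε-reaches every alternative's start; at least one alternative accepts ε, so the union's new accept is reached too: C = 1 + 1 + 3 + 1 + 1 = 7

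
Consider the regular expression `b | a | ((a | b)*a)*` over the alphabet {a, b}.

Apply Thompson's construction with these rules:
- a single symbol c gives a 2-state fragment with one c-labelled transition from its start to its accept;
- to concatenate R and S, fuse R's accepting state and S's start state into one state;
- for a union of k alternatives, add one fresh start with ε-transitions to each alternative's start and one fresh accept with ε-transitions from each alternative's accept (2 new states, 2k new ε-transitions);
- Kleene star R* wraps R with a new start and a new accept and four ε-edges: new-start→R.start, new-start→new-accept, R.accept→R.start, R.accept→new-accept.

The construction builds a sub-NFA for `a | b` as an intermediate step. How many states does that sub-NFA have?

Fragment for `a | b`:
Each of the 2 symbol leaves contributes a 2-state fragment.
  a | b — 6 states

6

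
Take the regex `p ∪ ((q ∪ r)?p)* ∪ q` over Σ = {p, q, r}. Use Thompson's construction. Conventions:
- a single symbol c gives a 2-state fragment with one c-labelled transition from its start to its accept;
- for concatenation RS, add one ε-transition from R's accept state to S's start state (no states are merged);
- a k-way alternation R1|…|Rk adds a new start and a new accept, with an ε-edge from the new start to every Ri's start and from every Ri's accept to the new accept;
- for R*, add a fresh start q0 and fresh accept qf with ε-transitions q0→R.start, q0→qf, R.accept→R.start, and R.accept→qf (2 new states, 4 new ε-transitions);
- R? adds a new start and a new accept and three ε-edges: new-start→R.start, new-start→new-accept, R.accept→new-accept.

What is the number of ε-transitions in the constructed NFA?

Bottom-up over the parse tree:
Each of the 5 symbol leaves contributes 0 ε-transitions.
  q ∪ r = 4 ε-transitions
  (q ∪ r)? = 7 ε-transitions
  (q ∪ r)?p = 8 ε-transitions
  ((q ∪ r)?p)* = 12 ε-transitions
  p ∪ ((q ∪ r)?p)* ∪ q = 18 ε-transitions

18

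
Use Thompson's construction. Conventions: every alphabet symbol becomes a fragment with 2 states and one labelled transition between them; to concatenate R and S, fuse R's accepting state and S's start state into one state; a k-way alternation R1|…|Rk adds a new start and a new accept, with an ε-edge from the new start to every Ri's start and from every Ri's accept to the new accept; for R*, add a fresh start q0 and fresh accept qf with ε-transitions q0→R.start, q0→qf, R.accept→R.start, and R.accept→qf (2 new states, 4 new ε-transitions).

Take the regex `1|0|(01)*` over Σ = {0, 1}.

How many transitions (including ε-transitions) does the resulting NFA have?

Per subexpression:
Each of the 4 symbol leaves contributes 1 transition (1 symbol, 0 ε).
  01 — 2 transitions (2 symbol, 0 ε)
  (01)* — 6 transitions (2 symbol, 4 ε)
  1|0|(01)* — 14 transitions (4 symbol, 10 ε)

14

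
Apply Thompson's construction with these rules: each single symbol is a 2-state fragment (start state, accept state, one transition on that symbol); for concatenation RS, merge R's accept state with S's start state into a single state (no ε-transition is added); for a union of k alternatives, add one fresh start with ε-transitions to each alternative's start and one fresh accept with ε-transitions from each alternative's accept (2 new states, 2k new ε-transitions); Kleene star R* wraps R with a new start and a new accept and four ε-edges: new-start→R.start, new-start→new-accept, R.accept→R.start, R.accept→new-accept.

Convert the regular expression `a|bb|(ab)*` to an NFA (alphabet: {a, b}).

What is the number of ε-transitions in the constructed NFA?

10

By structural recursion:
Each of the 5 symbol leaves contributes 0 ε-transitions.
  bb → 0 ε-transitions
  ab → 0 ε-transitions
  (ab)* → 4 ε-transitions
  a|bb|(ab)* → 10 ε-transitions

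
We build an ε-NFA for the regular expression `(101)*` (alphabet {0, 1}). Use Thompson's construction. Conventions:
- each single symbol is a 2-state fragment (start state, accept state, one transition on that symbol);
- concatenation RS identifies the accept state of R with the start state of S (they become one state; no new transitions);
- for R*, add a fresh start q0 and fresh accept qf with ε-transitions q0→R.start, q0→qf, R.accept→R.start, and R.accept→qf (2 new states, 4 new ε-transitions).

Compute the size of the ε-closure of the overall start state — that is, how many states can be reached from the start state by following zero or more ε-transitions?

3

Compute the ε-closure size of each fragment's start state recursively; a symbol fragment's start has no outgoing ε-edge, so its closure is just itself (size 1).
  101 — same as the first factor's closure: |closure| = 1
  (101)* — |closure| = 1 (new start) + 1 (body) + 1 (new accept) = 3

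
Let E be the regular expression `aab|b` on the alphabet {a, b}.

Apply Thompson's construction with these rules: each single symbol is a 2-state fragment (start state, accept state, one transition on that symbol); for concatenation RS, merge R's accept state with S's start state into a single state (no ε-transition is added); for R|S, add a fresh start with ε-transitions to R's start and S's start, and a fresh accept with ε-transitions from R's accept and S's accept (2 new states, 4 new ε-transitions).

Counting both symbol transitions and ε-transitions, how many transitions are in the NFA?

8

Per subexpression:
Each of the 4 symbol leaves contributes 1 transition (1 symbol, 0 ε).
  aab — 3 transitions (3 symbol, 0 ε)
  aab|b — 8 transitions (4 symbol, 4 ε)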